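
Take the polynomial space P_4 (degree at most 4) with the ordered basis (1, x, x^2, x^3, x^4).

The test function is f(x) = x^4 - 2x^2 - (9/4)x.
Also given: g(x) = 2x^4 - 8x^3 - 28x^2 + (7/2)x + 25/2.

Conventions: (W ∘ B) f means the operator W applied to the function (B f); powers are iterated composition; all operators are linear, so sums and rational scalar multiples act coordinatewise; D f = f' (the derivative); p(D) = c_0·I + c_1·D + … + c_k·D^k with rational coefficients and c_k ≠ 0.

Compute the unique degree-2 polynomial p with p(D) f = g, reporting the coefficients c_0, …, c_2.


D^0 f = x^4 - 2x^2 - (9/4)x
D^1 f = 4x^3 - 4x - 9/4
D^2 f = 12x^2 - 4
matching coefficients of g against c_0 f + c_1 Df + … from the top degree down determines the c_i
solution: c_0 = 2, c_1 = -2, c_2 = -2

p(D) = 2·I − 2·D − 2·D^2, i.e. c_0 = 2, c_1 = -2, c_2 = -2


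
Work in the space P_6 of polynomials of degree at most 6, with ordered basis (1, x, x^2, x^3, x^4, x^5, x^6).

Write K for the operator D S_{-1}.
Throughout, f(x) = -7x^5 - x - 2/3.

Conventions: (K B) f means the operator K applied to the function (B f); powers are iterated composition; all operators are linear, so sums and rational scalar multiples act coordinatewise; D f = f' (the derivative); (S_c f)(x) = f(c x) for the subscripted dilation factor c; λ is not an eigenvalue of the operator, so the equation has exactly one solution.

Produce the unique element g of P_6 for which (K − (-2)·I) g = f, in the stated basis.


write g with unknown coordinates in the stated basis and equate coefficients in (K − (-2)·I) g = f
solving from the highest basis element down gives g = -(7/2)x^5 - (35/4)x^4 + (35/2)x^3 + (105/4)x^2 - (107/4)x - 329/24
check: K g = (35/2)x^4 - 35x^3 - (105/2)x^2 + (105/2)x + 107/4
so K g − (-2)·g = -7x^5 - x - 2/3 = f ✓

g(x) = -(7/2)x^5 - (35/4)x^4 + (35/2)x^3 + (105/4)x^2 - (107/4)x - 329/24


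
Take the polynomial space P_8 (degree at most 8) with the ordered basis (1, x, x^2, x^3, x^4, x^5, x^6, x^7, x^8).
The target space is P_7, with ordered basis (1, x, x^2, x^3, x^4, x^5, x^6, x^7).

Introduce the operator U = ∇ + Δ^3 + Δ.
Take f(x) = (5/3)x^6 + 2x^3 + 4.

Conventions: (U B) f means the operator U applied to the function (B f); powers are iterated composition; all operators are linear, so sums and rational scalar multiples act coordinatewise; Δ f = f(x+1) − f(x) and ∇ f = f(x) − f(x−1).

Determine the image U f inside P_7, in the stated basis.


∇ f = 10x^5 - 25x^4 + (100/3)x^3 - 19x^2 + 4x + 1/3
Δ f = 10x^5 + 25x^4 + (100/3)x^3 + 31x^2 + 16x + 11/3
Δ Δ f = 50x^4 + 200x^3 + 350x^2 + 312x + 346/3
Δ Δ Δ f = 200x^3 + 900x^2 + 1500x + 912
Δ f = 10x^5 + 25x^4 + (100/3)x^3 + 31x^2 + 16x + 11/3
(∇ + Δ^3 + Δ) f = 20x^5 + (800/3)x^3 + 912x^2 + 1520x + 916

the image equals g(x) = 20x^5 + (800/3)x^3 + 912x^2 + 1520x + 916


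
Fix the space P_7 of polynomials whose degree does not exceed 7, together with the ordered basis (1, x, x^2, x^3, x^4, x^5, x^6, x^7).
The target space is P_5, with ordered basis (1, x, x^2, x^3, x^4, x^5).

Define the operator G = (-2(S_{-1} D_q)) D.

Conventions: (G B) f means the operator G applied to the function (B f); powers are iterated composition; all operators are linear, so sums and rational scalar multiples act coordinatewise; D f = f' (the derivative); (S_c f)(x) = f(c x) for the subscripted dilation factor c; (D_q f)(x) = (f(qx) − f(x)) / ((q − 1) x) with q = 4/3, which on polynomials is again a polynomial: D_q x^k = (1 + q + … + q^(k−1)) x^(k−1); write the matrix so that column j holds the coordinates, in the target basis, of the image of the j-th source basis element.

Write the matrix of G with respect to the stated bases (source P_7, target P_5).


the matrix is [[0, 0, -4, 0, 0, 0, 0, 0]; [0, 0, 0, 14, 0, 0, 0, 0]; [0, 0, 0, 0, -296/9, 0, 0, 0]; [0, 0, 0, 0, 0, 1750/27, 0, 0]; [0, 0, 0, 0, 0, 0, -3124/27, 0]; [0, 0, 0, 0, 0, 0, 0, 47138/243]] (rows listed top to bottom)

image of 1: 0
image of x: 0
image of x^2: -4
image of x^3: 14x
image of x^4: -(296/9)x^2
image of x^5: (1750/27)x^3
image of x^6: -(3124/27)x^4
image of x^7: (47138/243)x^5
each image's coordinates form column j of the matrix


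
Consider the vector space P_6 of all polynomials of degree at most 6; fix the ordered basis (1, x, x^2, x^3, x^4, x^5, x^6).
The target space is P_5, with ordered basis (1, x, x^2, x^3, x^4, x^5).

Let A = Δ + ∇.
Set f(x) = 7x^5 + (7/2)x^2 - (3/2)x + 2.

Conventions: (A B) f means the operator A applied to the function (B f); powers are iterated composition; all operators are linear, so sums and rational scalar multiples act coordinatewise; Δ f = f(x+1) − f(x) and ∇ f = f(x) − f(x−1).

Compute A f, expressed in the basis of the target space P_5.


Δ f = 35x^4 + 70x^3 + 70x^2 + 42x + 9
∇ f = 35x^4 - 70x^3 + 70x^2 - 28x + 2
(Δ + ∇) f = 70x^4 + 140x^2 + 14x + 11

the image equals g(x) = 70x^4 + 140x^2 + 14x + 11


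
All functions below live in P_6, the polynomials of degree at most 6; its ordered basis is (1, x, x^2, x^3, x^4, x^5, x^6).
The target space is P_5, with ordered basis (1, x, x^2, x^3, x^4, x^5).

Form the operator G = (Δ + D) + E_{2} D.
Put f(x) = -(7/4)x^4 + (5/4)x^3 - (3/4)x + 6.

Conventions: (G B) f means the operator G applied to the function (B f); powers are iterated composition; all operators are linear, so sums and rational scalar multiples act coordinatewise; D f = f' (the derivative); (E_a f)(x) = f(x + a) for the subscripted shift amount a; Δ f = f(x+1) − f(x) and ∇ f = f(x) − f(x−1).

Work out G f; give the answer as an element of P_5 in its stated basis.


Δ f = -7x^3 - (27/4)x^2 - (13/4)x - 5/4
D f = -7x^3 + (15/4)x^2 - 3/4
(Δ + D) f = -14x^3 - 3x^2 - (13/4)x - 2
D f = -7x^3 + (15/4)x^2 - 3/4
E_{2} D f = -7x^3 - (153/4)x^2 - 69x - 167/4
((Δ + D) + E_{2} D) f = -21x^3 - (165/4)x^2 - (289/4)x - 175/4

the image equals g(x) = -21x^3 - (165/4)x^2 - (289/4)x - 175/4


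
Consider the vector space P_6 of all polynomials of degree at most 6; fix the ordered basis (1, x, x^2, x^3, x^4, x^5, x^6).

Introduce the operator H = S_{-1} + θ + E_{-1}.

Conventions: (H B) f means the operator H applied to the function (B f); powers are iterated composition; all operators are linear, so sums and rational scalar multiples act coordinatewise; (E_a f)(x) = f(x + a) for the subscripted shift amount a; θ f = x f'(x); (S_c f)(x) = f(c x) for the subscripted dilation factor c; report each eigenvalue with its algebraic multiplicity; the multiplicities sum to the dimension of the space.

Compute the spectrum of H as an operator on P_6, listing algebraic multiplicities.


λ = 1 (multiplicity 1), λ = 2 (multiplicity 1), λ = 3 (multiplicity 1), λ = 4 (multiplicity 1), λ = 5 (multiplicity 1), λ = 6 (multiplicity 1), λ = 8 (multiplicity 1)

image of 1: 2
image of x: x - 1
image of x^2: 4x^2 - 2x + 1
image of x^3: 3x^3 - 3x^2 + 3x - 1
image of x^4: 6x^4 - 4x^3 + 6x^2 - 4x + 1
image of x^5: 5x^5 - 5x^4 + 10x^3 - 10x^2 + 5x - 1
image of x^6: 8x^6 - 6x^5 + 15x^4 - 20x^3 + 15x^2 - 6x + 1
the matrix is upper triangular; its diagonal is (2, 1, 4, 3, 6, 5, 8)
for a triangular matrix the eigenvalues are the diagonal entries, with algebraic multiplicity their repetition count


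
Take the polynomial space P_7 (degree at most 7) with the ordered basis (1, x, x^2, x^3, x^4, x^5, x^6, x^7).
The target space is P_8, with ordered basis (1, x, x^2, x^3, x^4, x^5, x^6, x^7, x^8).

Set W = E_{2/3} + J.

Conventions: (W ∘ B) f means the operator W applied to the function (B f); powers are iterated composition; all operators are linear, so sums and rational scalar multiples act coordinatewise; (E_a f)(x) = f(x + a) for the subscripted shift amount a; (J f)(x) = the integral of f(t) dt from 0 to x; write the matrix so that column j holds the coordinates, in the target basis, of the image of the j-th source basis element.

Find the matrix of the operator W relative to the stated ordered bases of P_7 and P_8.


the matrix is [[1, 2/3, 4/9, 8/27, 16/81, 32/243, 64/729, 128/2187]; [1, 1, 4/3, 4/3, 32/27, 80/81, 64/81, 448/729]; [0, 1/2, 1, 2, 8/3, 80/27, 80/27, 224/81]; [0, 0, 1/3, 1, 8/3, 40/9, 160/27, 560/81]; [0, 0, 0, 1/4, 1, 10/3, 20/3, 280/27]; [0, 0, 0, 0, 1/5, 1, 4, 28/3]; [0, 0, 0, 0, 0, 1/6, 1, 14/3]; [0, 0, 0, 0, 0, 0, 1/7, 1]; [0, 0, 0, 0, 0, 0, 0, 1/8]] (rows listed top to bottom)

image of 1: x + 1
image of x: (1/2)x^2 + x + 2/3
image of x^2: (1/3)x^3 + x^2 + (4/3)x + 4/9
image of x^3: (1/4)x^4 + x^3 + 2x^2 + (4/3)x + 8/27
image of x^4: (1/5)x^5 + x^4 + (8/3)x^3 + (8/3)x^2 + (32/27)x + 16/81
image of x^5: (1/6)x^6 + x^5 + (10/3)x^4 + (40/9)x^3 + (80/27)x^2 + (80/81)x + 32/243
image of x^6: (1/7)x^7 + x^6 + 4x^5 + (20/3)x^4 + (160/27)x^3 + (80/27)x^2 + (64/81)x + 64/729
image of x^7: (1/8)x^8 + x^7 + (14/3)x^6 + (28/3)x^5 + (280/27)x^4 + (560/81)x^3 + (224/81)x^2 + (448/729)x + 128/2187
each image's coordinates form column j of the matrix


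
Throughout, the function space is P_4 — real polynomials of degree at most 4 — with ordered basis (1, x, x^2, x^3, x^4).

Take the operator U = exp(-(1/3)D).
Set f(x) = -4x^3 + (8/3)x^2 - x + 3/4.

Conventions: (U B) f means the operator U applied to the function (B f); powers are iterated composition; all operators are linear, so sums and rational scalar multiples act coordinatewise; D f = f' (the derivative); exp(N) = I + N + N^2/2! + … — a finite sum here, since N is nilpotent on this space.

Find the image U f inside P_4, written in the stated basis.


order-1 term: 4x^2 - (16/9)x + 1/3
order-2 term: -(4/3)x + 8/27
order-3 term: 4/27
the series for exp(-(1/3)D) f terminates at order 3
exp(-(1/3)D) f = -4x^3 + (20/3)x^2 - (37/9)x + 55/36

the image equals g(x) = -4x^3 + (20/3)x^2 - (37/9)x + 55/36


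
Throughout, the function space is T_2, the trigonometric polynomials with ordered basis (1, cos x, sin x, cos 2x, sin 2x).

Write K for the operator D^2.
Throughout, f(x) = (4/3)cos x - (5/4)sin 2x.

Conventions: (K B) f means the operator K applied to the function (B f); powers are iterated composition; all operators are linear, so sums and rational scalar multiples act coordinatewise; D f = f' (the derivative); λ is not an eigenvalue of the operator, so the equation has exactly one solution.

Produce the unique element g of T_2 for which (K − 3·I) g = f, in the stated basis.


write g with unknown coordinates in the stated basis and equate coefficients in (K − 3·I) g = f
solving from the highest basis element down gives g = -(1/3)cos x + (5/28)sin 2x
check: K g = (1/3)cos x - (5/7)sin 2x
so K g − 3·g = (4/3)cos x - (5/4)sin 2x = f ✓

the image equals g(x) = -(1/3)cos x + (5/28)sin 2x


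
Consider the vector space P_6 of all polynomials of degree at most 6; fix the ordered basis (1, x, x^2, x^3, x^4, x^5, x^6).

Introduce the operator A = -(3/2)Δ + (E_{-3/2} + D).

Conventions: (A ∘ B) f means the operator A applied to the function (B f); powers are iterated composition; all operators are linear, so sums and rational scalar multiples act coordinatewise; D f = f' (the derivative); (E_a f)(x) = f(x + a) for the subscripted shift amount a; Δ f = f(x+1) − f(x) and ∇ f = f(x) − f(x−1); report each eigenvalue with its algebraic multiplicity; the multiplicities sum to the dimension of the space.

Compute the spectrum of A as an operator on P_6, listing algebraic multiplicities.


λ = 1 (multiplicity 7)

image of 1: 1
image of x: x - 2
image of x^2: x^2 - 4x + 3/4
image of x^3: x^3 - 6x^2 + (9/4)x - 39/8
image of x^4: x^4 - 8x^3 + (9/2)x^2 - (39/2)x + 57/16
image of x^5: x^5 - 10x^4 + (15/2)x^3 - (195/4)x^2 + (285/16)x - 291/32
image of x^6: x^6 - 12x^5 + (45/4)x^4 - (195/2)x^3 + (855/16)x^2 - (873/16)x + 633/64
the matrix is upper triangular; its diagonal is (1, 1, 1, 1, 1, 1, 1)
for a triangular matrix the eigenvalues are the diagonal entries, with algebraic multiplicity their repetition count


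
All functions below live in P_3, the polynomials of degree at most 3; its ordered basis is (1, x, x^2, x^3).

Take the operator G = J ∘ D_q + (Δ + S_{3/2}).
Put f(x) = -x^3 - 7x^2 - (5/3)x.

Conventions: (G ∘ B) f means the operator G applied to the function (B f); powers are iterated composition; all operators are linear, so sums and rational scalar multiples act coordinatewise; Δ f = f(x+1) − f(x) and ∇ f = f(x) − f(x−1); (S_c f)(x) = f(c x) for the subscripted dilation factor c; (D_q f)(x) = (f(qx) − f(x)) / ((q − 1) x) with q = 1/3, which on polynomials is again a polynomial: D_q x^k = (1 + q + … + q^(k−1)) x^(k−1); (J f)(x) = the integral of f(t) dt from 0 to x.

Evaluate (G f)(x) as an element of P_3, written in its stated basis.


the result is g(x) = -(833/216)x^3 - (281/12)x^2 - (127/6)x - 29/3

D_q f = -(13/9)x^2 - (28/3)x - 5/3
J D_q f = -(13/27)x^3 - (14/3)x^2 - (5/3)x
Δ f = -3x^2 - 17x - 29/3
S_{3/2} f = -(27/8)x^3 - (63/4)x^2 - (5/2)x
(Δ + S_{3/2}) f = -(27/8)x^3 - (75/4)x^2 - (39/2)x - 29/3
(J ∘ D_q + (Δ + S_{3/2})) f = -(833/216)x^3 - (281/12)x^2 - (127/6)x - 29/3


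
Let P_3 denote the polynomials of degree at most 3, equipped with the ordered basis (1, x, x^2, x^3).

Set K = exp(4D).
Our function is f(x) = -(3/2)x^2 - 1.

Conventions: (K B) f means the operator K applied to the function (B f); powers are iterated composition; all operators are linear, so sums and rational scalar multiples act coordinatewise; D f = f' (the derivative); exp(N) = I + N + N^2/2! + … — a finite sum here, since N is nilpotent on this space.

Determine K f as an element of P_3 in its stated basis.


the image equals g(x) = -(3/2)x^2 - 12x - 25

order-1 term: -12x
order-2 term: -24
the series for exp(4D) f terminates at order 2
exp(4D) f = -(3/2)x^2 - 12x - 25


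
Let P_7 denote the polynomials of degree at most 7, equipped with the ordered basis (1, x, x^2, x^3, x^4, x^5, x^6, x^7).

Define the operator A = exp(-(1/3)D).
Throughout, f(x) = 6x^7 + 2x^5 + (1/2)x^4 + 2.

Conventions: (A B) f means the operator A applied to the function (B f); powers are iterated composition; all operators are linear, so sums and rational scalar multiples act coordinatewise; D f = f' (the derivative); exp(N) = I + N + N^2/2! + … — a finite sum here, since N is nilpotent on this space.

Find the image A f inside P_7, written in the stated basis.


the image equals g(x) = 6x^7 - 14x^6 + 16x^5 - (191/18)x^4 + (112/27)x^3 - (25/27)x^2 + (26/243)x + 2909/1458

order-1 term: -14x^6 - (10/3)x^4 - (2/3)x^3
order-2 term: 14x^5 + (20/9)x^3 + (1/3)x^2
order-3 term: -(70/9)x^4 - (20/27)x^2 - (2/27)x
order-4 term: (70/27)x^3 + (10/81)x + 1/162
order-5 term: -(14/27)x^2 - 2/243
order-6 term: (14/243)x
order-7 term: -2/729
the series for exp(-(1/3)D) f terminates at order 7
exp(-(1/3)D) f = 6x^7 - 14x^6 + 16x^5 - (191/18)x^4 + (112/27)x^3 - (25/27)x^2 + (26/243)x + 2909/1458


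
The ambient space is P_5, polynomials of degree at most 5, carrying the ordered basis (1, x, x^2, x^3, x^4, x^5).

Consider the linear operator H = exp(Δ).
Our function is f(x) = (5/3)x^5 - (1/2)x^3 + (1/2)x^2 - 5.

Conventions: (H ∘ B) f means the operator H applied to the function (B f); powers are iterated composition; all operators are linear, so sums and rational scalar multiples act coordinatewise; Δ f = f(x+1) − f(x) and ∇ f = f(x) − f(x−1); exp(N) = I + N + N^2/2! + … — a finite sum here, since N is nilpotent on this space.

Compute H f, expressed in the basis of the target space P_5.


the result is g(x) = (5/3)x^5 + (25/3)x^4 + (197/6)x^3 + (247/3)x^2 + 123x + 481/6

order-1 term: (25/3)x^4 + (50/3)x^3 + (91/6)x^2 + (47/6)x + 5/3
order-2 term: (50/3)x^3 + 50x^2 + (341/6)x + 24
order-3 term: (50/3)x^2 + 50x + 247/6
order-4 term: (25/3)x + 50/3
order-5 term: 5/3
the series for exp(Δ) f terminates at order 5
exp(Δ) f = (5/3)x^5 + (25/3)x^4 + (197/6)x^3 + (247/3)x^2 + 123x + 481/6


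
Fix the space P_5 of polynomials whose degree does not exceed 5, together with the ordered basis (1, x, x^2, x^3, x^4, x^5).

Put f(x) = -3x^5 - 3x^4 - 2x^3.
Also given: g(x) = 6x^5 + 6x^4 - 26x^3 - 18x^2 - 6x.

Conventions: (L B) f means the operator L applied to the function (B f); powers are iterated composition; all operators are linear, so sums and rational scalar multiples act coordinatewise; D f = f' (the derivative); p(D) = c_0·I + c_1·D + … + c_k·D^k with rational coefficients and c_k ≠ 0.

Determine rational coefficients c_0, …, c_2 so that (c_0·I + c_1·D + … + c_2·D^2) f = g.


p(D) = -2·I + (1/2)·D^2, i.e. c_0 = -2, c_1 = 0, c_2 = 1/2

D^0 f = -3x^5 - 3x^4 - 2x^3
D^1 f = -15x^4 - 12x^3 - 6x^2
D^2 f = -60x^3 - 36x^2 - 12x
matching coefficients of g against c_0 f + c_1 Df + … from the top degree down determines the c_i
solution: c_0 = -2, c_1 = 0, c_2 = 1/2


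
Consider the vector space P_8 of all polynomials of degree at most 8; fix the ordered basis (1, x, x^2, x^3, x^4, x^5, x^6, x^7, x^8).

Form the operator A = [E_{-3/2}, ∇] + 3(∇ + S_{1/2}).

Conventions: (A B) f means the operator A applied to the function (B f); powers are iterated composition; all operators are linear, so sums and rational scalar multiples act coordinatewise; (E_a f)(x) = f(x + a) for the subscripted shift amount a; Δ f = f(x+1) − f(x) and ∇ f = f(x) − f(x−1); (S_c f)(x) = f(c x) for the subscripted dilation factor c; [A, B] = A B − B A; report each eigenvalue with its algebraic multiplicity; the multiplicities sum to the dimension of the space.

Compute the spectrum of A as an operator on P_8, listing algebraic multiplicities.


image of 1: 3
image of x: (3/2)x + 3
image of x^2: (3/4)x^2 + 6x - 3
image of x^3: (3/8)x^3 + 9x^2 - 9x + 3
image of x^4: (3/16)x^4 + 12x^3 - 18x^2 + 12x - 3
image of x^5: (3/32)x^5 + 15x^4 - 30x^3 + 30x^2 - 15x + 3
image of x^6: (3/64)x^6 + 18x^5 - 45x^4 + 60x^3 - 45x^2 + 18x - 3
image of x^7: (3/128)x^7 + 21x^6 - 63x^5 + 105x^4 - 105x^3 + 63x^2 - 21x + 3
image of x^8: (3/256)x^8 + 24x^7 - 84x^6 + 168x^5 - 210x^4 + 168x^3 - 84x^2 + 24x - 3
the matrix is upper triangular; its diagonal is (3, 3/2, 3/4, 3/8, 3/16, 3/32, 3/64, 3/128, 3/256)
for a triangular matrix the eigenvalues are the diagonal entries, with algebraic multiplicity their repetition count

λ = 3/256 (multiplicity 1), λ = 3/128 (multiplicity 1), λ = 3/64 (multiplicity 1), λ = 3/32 (multiplicity 1), λ = 3/16 (multiplicity 1), λ = 3/8 (multiplicity 1), λ = 3/4 (multiplicity 1), λ = 3/2 (multiplicity 1), λ = 3 (multiplicity 1)


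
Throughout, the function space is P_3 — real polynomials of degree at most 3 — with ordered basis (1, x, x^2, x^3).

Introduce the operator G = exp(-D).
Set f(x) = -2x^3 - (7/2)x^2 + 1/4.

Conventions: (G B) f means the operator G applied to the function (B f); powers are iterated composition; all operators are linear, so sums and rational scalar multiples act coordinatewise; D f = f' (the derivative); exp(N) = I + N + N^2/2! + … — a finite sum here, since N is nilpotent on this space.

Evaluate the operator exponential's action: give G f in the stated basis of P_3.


g(x) = -2x^3 + (5/2)x^2 + x - 5/4

order-1 term: 6x^2 + 7x
order-2 term: -6x - 7/2
order-3 term: 2
the series for exp(-D) f terminates at order 3
exp(-D) f = -2x^3 + (5/2)x^2 + x - 5/4


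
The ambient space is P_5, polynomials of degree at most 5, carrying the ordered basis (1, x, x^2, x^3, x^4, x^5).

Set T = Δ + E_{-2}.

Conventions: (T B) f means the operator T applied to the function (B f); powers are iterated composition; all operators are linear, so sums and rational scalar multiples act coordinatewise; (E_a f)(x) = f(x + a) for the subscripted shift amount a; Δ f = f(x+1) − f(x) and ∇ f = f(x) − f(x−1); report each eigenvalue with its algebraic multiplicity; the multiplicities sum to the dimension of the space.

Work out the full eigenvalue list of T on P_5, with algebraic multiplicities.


λ = 1 (multiplicity 6)

image of 1: 1
image of x: x - 1
image of x^2: x^2 - 2x + 5
image of x^3: x^3 - 3x^2 + 15x - 7
image of x^4: x^4 - 4x^3 + 30x^2 - 28x + 17
image of x^5: x^5 - 5x^4 + 50x^3 - 70x^2 + 85x - 31
the matrix is upper triangular; its diagonal is (1, 1, 1, 1, 1, 1)
for a triangular matrix the eigenvalues are the diagonal entries, with algebraic multiplicity their repetition count


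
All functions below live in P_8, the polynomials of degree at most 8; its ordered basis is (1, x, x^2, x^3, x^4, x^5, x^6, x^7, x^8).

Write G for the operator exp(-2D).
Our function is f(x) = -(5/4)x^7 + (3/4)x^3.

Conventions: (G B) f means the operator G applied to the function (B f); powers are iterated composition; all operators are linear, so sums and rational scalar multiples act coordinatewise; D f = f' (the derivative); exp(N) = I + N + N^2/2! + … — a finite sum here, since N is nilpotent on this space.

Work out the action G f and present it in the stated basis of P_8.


g(x) = -(5/4)x^7 + (35/2)x^6 - 105x^5 + 350x^4 - (2797/4)x^3 + (1671/2)x^2 - 551x + 154

order-1 term: (35/2)x^6 - (9/2)x^2
order-2 term: -105x^5 + 9x
order-3 term: 350x^4 - 6
order-4 term: -700x^3
order-5 term: 840x^2
order-6 term: -560x
order-7 term: 160
the series for exp(-2D) f terminates at order 7
exp(-2D) f = -(5/4)x^7 + (35/2)x^6 - 105x^5 + 350x^4 - (2797/4)x^3 + (1671/2)x^2 - 551x + 154


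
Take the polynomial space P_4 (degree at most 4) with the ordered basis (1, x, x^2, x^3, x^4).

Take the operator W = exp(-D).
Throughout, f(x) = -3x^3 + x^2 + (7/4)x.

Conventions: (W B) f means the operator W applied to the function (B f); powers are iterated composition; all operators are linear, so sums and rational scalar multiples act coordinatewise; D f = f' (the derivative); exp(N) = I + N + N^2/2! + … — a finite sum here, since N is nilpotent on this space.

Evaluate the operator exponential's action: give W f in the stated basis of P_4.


order-1 term: 9x^2 - 2x - 7/4
order-2 term: -9x + 1
order-3 term: 3
the series for exp(-D) f terminates at order 3
exp(-D) f = -3x^3 + 10x^2 - (37/4)x + 9/4

g(x) = -3x^3 + 10x^2 - (37/4)x + 9/4


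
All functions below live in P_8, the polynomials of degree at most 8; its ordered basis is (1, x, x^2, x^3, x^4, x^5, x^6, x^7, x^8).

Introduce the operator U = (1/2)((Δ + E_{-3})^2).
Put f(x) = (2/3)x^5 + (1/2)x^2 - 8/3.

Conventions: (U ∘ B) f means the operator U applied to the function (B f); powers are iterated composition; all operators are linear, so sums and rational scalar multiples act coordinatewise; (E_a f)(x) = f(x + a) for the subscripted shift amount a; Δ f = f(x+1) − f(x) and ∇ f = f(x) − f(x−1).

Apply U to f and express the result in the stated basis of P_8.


Δ f = (10/3)x^4 + (20/3)x^3 + (20/3)x^2 + (13/3)x + 7/6
E_{-3} f = (2/3)x^5 - 10x^4 + 60x^3 - (359/2)x^2 + 267x - 961/6
(Δ + E_{-3}) f = (2/3)x^5 - (20/3)x^4 + (200/3)x^3 - (1037/6)x^2 + (814/3)x - 159
Δ (Δ + E_{-3}) f = (10/3)x^4 - 20x^3 + (500/3)x^2 - 169x + 955/6
E_{-3} (Δ + E_{-3}) f = (2/3)x^5 - (50/3)x^4 + (620/3)x^3 - (7877/6)x^2 + (12295/3)x - 10061/2
(Δ + E_{-3}) (Δ + E_{-3}) f = (2/3)x^5 - (40/3)x^4 + (560/3)x^3 - (6877/6)x^2 + (11788/3)x - 14614/3
((1/2)((Δ + E_{-3})^2)) f = (1/3)x^5 - (20/3)x^4 + (280/3)x^3 - (6877/12)x^2 + (5894/3)x - 7307/3

g(x) = (1/3)x^5 - (20/3)x^4 + (280/3)x^3 - (6877/12)x^2 + (5894/3)x - 7307/3


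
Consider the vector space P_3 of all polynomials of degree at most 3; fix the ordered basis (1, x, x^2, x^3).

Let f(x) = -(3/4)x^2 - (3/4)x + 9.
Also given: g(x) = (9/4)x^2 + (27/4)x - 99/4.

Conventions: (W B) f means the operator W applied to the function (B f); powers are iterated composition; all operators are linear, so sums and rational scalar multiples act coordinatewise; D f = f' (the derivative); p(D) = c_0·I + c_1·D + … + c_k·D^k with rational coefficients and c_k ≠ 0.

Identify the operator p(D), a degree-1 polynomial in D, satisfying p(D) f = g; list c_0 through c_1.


D^0 f = -(3/4)x^2 - (3/4)x + 9
D^1 f = -(3/2)x - 3/4
matching coefficients of g against c_0 f + c_1 Df + … from the top degree down determines the c_i
solution: c_0 = -3, c_1 = -3

p(D) = -3·I − 3·D, i.e. c_0 = -3, c_1 = -3


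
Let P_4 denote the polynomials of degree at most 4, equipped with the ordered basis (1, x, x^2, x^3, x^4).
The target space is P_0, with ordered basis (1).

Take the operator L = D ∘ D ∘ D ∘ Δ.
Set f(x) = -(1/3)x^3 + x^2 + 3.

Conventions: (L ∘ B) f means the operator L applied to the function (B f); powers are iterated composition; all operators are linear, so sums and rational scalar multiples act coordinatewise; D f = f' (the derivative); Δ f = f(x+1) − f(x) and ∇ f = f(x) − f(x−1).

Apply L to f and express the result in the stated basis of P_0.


g(x) = 0

Δ f = -x^2 + x + 2/3
D Δ f = -2x + 1
D D Δ f = -2
D (D ∘ D) Δ f = 0


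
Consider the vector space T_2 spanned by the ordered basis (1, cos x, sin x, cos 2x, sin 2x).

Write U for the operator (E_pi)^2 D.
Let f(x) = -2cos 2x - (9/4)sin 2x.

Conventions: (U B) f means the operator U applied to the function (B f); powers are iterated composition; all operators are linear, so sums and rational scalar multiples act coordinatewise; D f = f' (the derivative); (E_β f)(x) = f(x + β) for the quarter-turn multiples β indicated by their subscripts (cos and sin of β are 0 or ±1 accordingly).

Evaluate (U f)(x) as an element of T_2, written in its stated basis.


D f = -(9/2)cos 2x + 4sin 2x
E_pi D f = -(9/2)cos 2x + 4sin 2x
E_pi E_pi D f = -(9/2)cos 2x + 4sin 2x

the result is g(x) = -(9/2)cos 2x + 4sin 2x


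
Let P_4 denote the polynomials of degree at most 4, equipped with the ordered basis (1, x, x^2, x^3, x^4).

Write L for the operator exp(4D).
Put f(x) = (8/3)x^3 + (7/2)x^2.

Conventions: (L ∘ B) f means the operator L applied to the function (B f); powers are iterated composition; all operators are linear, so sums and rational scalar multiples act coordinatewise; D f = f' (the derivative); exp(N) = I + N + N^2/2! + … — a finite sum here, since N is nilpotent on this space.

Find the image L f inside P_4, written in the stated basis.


order-1 term: 32x^2 + 28x
order-2 term: 128x + 56
order-3 term: 512/3
the series for exp(4D) f terminates at order 3
exp(4D) f = (8/3)x^3 + (71/2)x^2 + 156x + 680/3

the result is g(x) = (8/3)x^3 + (71/2)x^2 + 156x + 680/3


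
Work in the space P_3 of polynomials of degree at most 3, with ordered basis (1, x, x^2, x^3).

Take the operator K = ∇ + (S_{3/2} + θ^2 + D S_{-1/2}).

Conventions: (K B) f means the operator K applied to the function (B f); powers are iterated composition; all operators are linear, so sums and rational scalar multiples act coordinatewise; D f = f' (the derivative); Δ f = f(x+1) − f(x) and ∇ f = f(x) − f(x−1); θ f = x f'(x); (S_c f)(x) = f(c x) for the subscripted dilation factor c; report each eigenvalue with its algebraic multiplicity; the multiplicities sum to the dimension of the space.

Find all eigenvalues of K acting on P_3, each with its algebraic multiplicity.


image of 1: 1
image of x: (5/2)x + 1/2
image of x^2: (25/4)x^2 + (5/2)x - 1
image of x^3: (99/8)x^3 + (21/8)x^2 - 3x + 1
the matrix is upper triangular; its diagonal is (1, 5/2, 25/4, 99/8)
for a triangular matrix the eigenvalues are the diagonal entries, with algebraic multiplicity their repetition count

λ = 1 (multiplicity 1), λ = 5/2 (multiplicity 1), λ = 25/4 (multiplicity 1), λ = 99/8 (multiplicity 1)


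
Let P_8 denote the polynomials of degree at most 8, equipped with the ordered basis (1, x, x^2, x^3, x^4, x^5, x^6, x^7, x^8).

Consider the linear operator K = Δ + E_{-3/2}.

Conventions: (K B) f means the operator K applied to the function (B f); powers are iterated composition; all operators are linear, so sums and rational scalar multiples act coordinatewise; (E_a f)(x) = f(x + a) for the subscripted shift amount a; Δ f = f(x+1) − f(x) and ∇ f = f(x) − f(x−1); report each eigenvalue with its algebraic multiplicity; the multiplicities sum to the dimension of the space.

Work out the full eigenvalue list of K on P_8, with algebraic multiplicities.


image of 1: 1
image of x: x - 1/2
image of x^2: x^2 - x + 13/4
image of x^3: x^3 - (3/2)x^2 + (39/4)x - 19/8
image of x^4: x^4 - 2x^3 + (39/2)x^2 - (19/2)x + 97/16
image of x^5: x^5 - (5/2)x^4 + (65/2)x^3 - (95/4)x^2 + (485/16)x - 211/32
image of x^6: x^6 - 3x^5 + (195/4)x^4 - (95/2)x^3 + (1455/16)x^2 - (633/16)x + 793/64
image of x^7: x^7 - (7/2)x^6 + (273/4)x^5 - (665/8)x^4 + (3395/16)x^3 - (4431/32)x^2 + (5551/64)x - 2059/128
image of x^8: x^8 - 4x^7 + 91x^6 - 133x^5 + (3395/8)x^4 - (1477/4)x^3 + (5551/16)x^2 - (2059/16)x + 6817/256
the matrix is upper triangular; its diagonal is (1, 1, 1, 1, 1, 1, 1, 1, 1)
for a triangular matrix the eigenvalues are the diagonal entries, with algebraic multiplicity their repetition count

λ = 1 (multiplicity 9)


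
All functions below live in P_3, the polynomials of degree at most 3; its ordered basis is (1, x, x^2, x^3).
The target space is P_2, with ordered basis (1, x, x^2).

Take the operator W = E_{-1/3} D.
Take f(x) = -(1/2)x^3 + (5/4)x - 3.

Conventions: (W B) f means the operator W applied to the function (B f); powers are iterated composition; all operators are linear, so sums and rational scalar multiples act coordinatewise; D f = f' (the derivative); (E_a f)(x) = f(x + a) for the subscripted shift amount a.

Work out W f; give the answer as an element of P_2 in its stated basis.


the result is g(x) = -(3/2)x^2 + x + 13/12

D f = -(3/2)x^2 + 5/4
E_{-1/3} D f = -(3/2)x^2 + x + 13/12


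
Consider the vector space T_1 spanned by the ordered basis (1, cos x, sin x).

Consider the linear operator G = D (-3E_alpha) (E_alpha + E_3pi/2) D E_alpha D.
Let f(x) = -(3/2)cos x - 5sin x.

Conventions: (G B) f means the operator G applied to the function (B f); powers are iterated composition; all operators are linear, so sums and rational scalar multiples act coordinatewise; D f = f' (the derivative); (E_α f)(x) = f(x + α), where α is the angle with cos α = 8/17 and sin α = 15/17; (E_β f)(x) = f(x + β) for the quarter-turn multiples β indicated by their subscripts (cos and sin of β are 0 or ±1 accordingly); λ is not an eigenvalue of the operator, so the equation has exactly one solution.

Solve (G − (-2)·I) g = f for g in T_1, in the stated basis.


write g with unknown coordinates in the stated basis and equate coefficients in (G − (-2)·I) g = f
solving from the highest basis element down gives g = -(8385/1576)cos x - (1483/394)sin x
check: G g = (7203/788)cos x + (498/197)sin x
so G g − (-2)·g = -(3/2)cos x - 5sin x = f ✓

g(x) = -(8385/1576)cos x - (1483/394)sin x


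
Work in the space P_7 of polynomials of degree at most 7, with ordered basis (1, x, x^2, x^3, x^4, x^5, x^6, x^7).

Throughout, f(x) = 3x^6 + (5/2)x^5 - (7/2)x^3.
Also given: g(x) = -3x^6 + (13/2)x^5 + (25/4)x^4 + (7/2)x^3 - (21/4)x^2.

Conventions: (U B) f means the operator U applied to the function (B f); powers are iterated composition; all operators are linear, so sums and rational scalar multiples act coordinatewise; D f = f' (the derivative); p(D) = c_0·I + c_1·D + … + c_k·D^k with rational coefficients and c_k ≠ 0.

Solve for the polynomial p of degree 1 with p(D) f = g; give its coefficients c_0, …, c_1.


D^0 f = 3x^6 + (5/2)x^5 - (7/2)x^3
D^1 f = 18x^5 + (25/2)x^4 - (21/2)x^2
matching coefficients of g against c_0 f + c_1 Df + … from the top degree down determines the c_i
solution: c_0 = -1, c_1 = 1/2

p(D) = -I + (1/2)·D, i.e. c_0 = -1, c_1 = 1/2


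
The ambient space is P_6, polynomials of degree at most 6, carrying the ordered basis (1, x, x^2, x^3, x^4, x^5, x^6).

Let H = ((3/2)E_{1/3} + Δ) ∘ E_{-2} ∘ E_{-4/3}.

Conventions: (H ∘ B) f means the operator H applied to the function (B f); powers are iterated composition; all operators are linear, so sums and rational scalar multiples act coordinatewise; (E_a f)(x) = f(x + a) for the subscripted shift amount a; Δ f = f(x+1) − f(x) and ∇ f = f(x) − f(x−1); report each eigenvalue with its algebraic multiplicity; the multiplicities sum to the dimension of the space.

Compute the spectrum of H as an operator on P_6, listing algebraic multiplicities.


λ = 3/2 (multiplicity 7)

image of 1: 3/2
image of x: (3/2)x - 7/2
image of x^2: (3/2)x^2 - 7x + 47/6
image of x^3: (3/2)x^3 - (21/2)x^2 + (47/2)x - 97/6
image of x^4: (3/2)x^4 - 14x^3 + 47x^2 - (194/3)x + 1495/54
image of x^5: (3/2)x^5 - (35/2)x^4 + (235/3)x^3 - (485/3)x^2 + (7475/54)x - 3587/162
image of x^6: (3/2)x^6 - 21x^5 + (235/2)x^4 - (970/3)x^3 + (7475/18)x^2 - (3587/27)x - 18931/162
the matrix is upper triangular; its diagonal is (3/2, 3/2, 3/2, 3/2, 3/2, 3/2, 3/2)
for a triangular matrix the eigenvalues are the diagonal entries, with algebraic multiplicity their repetition count


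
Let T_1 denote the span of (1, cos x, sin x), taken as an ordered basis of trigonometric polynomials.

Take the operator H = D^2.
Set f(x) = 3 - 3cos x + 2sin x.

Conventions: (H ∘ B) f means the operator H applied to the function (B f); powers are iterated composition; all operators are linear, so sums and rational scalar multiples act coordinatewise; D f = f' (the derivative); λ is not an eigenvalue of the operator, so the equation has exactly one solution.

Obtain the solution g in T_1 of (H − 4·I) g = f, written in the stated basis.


the image equals g(x) = -3/4 + (3/5)cos x - (2/5)sin x

write g with unknown coordinates in the stated basis and equate coefficients in (H − 4·I) g = f
solving from the highest basis element down gives g = -3/4 + (3/5)cos x - (2/5)sin x
check: H g = -(3/5)cos x + (2/5)sin x
so H g − 4·g = 3 - 3cos x + 2sin x = f ✓


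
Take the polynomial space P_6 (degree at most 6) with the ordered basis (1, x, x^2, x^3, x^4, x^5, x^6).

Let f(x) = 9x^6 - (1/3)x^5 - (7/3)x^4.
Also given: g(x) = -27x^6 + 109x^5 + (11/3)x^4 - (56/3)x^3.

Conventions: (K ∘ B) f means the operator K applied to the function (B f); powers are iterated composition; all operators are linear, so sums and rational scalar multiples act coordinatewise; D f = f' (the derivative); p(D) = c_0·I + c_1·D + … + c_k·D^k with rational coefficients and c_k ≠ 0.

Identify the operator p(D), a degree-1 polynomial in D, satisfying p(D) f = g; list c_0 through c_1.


c_0 = -3, c_1 = 2

D^0 f = 9x^6 - (1/3)x^5 - (7/3)x^4
D^1 f = 54x^5 - (5/3)x^4 - (28/3)x^3
matching coefficients of g against c_0 f + c_1 Df + … from the top degree down determines the c_i
solution: c_0 = -3, c_1 = 2


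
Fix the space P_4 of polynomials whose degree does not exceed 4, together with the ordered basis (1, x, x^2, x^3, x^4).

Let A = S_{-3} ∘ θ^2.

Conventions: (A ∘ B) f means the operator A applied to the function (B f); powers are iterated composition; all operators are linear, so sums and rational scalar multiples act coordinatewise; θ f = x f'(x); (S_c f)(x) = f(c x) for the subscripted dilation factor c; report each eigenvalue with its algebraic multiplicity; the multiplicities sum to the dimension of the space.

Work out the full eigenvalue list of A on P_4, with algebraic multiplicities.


λ = -243 (multiplicity 1), λ = -3 (multiplicity 1), λ = 0 (multiplicity 1), λ = 36 (multiplicity 1), λ = 1296 (multiplicity 1)

image of 1: 0
image of x: -3x
image of x^2: 36x^2
image of x^3: -243x^3
image of x^4: 1296x^4
the matrix is upper triangular; its diagonal is (0, -3, 36, -243, 1296)
for a triangular matrix the eigenvalues are the diagonal entries, with algebraic multiplicity their repetition count


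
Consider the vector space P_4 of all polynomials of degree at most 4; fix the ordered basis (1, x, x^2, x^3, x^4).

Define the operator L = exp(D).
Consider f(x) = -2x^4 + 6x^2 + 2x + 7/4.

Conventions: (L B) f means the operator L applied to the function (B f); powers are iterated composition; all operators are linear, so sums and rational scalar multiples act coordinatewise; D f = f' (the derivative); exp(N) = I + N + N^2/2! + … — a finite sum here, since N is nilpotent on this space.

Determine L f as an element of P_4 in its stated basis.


order-1 term: -8x^3 + 12x + 2
order-2 term: -12x^2 + 6
order-3 term: -8x
order-4 term: -2
the series for exp(D) f terminates at order 4
exp(D) f = -2x^4 - 8x^3 - 6x^2 + 6x + 31/4

the result is g(x) = -2x^4 - 8x^3 - 6x^2 + 6x + 31/4


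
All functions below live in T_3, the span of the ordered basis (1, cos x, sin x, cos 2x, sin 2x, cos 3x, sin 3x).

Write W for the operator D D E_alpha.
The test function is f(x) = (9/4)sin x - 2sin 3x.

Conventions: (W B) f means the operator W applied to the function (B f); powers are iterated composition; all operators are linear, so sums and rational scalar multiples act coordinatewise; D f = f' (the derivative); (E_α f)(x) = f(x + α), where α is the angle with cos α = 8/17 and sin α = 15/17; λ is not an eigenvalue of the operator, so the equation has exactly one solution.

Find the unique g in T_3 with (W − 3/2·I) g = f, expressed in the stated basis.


the result is g(x) = (135/317)cos x - (603/634)sin x + (792/24625)cos 3x - (19532/73875)sin 3x

write g with unknown coordinates in the stated basis and equate coefficients in (W − 3/2·I) g = f
solving from the highest basis element down gives g = (135/317)cos x - (603/634)sin x + (792/24625)cos 3x - (19532/73875)sin 3x
check: W g = (405/634)cos x + (261/317)sin x + (1188/24625)cos 3x - (59016/24625)sin 3x
so W g − 3/2·g = (9/4)sin x - 2sin 3x = f ✓


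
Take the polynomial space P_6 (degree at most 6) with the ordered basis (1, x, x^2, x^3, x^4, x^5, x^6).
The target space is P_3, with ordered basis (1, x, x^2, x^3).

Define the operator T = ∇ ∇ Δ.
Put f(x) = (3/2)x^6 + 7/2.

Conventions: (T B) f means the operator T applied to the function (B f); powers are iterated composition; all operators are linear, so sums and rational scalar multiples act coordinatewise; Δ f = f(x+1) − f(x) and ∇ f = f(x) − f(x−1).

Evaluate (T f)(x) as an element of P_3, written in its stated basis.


Δ f = 9x^5 + (45/2)x^4 + 30x^3 + (45/2)x^2 + 9x + 3/2
∇ Δ f = 45x^4 + 45x^2 + 3
∇ (∇ Δ) f = 180x^3 - 270x^2 + 270x - 90

g(x) = 180x^3 - 270x^2 + 270x - 90


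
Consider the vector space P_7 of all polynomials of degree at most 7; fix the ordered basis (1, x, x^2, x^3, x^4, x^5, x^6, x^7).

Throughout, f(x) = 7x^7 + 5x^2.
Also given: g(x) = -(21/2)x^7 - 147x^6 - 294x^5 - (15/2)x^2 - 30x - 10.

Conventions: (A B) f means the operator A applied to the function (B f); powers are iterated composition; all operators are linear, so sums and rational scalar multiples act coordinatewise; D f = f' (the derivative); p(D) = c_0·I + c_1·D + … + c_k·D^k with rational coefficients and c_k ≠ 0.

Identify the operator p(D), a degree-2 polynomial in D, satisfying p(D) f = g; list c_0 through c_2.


D^0 f = 7x^7 + 5x^2
D^1 f = 49x^6 + 10x
D^2 f = 294x^5 + 10
matching coefficients of g against c_0 f + c_1 Df + … from the top degree down determines the c_i
solution: c_0 = -3/2, c_1 = -3, c_2 = -1

c_0 = -3/2, c_1 = -3, c_2 = -1


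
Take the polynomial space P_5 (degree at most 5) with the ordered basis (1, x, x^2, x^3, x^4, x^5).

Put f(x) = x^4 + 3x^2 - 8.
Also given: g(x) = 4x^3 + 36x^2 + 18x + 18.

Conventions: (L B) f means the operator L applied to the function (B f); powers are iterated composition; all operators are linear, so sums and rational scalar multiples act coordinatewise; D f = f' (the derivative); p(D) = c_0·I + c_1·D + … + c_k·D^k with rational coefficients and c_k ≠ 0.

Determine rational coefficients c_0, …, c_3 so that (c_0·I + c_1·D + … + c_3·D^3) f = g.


D^0 f = x^4 + 3x^2 - 8
D^1 f = 4x^3 + 6x
D^2 f = 12x^2 + 6
D^3 f = 24x
matching coefficients of g against c_0 f + c_1 Df + … from the top degree down determines the c_i
solution: c_0 = 0, c_1 = 1, c_2 = 3, c_3 = 1/2

p(D) = D + 3·D^2 + (1/2)·D^3, i.e. c_0 = 0, c_1 = 1, c_2 = 3, c_3 = 1/2


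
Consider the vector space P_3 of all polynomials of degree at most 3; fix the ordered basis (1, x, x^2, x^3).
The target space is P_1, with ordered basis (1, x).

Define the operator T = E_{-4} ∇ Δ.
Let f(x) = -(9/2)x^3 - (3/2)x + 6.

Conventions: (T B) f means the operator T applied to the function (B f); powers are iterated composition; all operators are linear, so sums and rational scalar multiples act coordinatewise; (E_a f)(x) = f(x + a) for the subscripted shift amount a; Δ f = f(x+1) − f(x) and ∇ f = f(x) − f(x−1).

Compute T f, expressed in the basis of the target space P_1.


Δ f = -(27/2)x^2 - (27/2)x - 6
∇ Δ f = -27x
E_{-4} ∇ Δ f = -27x + 108

the image equals g(x) = -27x + 108
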